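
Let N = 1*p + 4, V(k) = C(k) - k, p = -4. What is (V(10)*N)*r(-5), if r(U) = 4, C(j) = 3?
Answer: 0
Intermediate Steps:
V(k) = 3 - k
N = 0 (N = 1*(-4) + 4 = -4 + 4 = 0)
(V(10)*N)*r(-5) = ((3 - 1*10)*0)*4 = ((3 - 10)*0)*4 = -7*0*4 = 0*4 = 0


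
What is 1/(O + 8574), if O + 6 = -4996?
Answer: 1/3572 ≈ 0.00027996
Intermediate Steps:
O = -5002 (O = -6 - 4996 = -5002)
1/(O + 8574) = 1/(-5002 + 8574) = 1/3572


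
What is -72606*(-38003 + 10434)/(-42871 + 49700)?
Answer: 2001674814/6829 ≈ 2.9311e+5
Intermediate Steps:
-72606*(-38003 + 10434)/(-42871 + 49700) = -72606/(6829/(-27569)) = -72606/(6829*(-1/27569)) = -72606/(-6829/27569) = -72606*(-27569/6829) = 2001674814/6829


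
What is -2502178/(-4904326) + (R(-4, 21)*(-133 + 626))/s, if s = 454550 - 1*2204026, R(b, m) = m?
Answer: 309051847975/612857188084 ≈ 0.50428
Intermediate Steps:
s = -1749476 (s = 454550 - 2204026 = -1749476)
-2502178/(-4904326) + (R(-4, 21)*(-133 + 626))/s = -2502178/(-4904326) + (21*(-133 + 626))/(-1749476) = -2502178*(-1/4904326) + (21*493)*(-1/1749476) = 178727/350309 + 10353*(-1/1749476) = 178727/350309 - 10353/1749476 = 309051847975/612857188084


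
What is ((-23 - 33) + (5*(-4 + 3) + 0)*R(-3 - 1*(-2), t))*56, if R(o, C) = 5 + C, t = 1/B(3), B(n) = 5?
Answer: -4592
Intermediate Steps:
t = ⅕ (t = 1/5 = ⅕ ≈ 0.20000)
((-23 - 33) + (5*(-4 + 3) + 0)*R(-3 - 1*(-2), t))*56 = ((-23 - 33) + (5*(-4 + 3) + 0)*(5 + ⅕))*56 = (-56 + (5*(-1) + 0)*(26/5))*56 = (-56 + (-5 + 0)*(26/5))*56 = (-56 - 5*26/5)*56 = (-56 - 26)*56 = -82*56 = -4592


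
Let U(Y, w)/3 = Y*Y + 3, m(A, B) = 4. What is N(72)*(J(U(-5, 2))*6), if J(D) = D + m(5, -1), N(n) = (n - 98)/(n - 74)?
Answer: 6864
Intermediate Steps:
U(Y, w) = 9 + 3*Y**2 (U(Y, w) = 3*(Y*Y + 3) = 3*(Y**2 + 3) = 3*(3 + Y**2) = 9 + 3*Y**2)
N(n) = (-98 + n)/(-74 + n)
J(D) = 4 + D (J(D) = D + 4 = 4 + D)
N(72)*(J(U(-5, 2))*6) = ((-98 + 72)/(-74 + 72))*((4 + (9 + 3*(-5)**2))*6) = (-26/(-2))*((4 + (9 + 3*25))*6) = (-1/2*(-26))*((4 + (9 + 75))*6) = 13*((4 + 84)*6) = 13*(88*6) = 13*528 = 6864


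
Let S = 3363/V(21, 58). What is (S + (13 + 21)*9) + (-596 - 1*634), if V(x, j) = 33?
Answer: -9043/11 ≈ -822.09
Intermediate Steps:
S = 1121/11 (S = 3363/33 = 3363*(1/33) = 1121/11 ≈ 101.91)
(S + (13 + 21)*9) + (-596 - 1*634) = (1121/11 + (13 + 21)*9) + (-596 - 1*634) = (1121/11 + 34*9) + (-596 - 634) = (1121/11 + 306) - 1230 = 4487/11 - 1230 = -9043/11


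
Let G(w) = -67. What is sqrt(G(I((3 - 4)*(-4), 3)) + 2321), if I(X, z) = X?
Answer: 7*sqrt(46) ≈ 47.476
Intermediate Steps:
sqrt(G(I((3 - 4)*(-4), 3)) + 2321) = sqrt(-67 + 2321) = sqrt(2254) = 7*sqrt(46)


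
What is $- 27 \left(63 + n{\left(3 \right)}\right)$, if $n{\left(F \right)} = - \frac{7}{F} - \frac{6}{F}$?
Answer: $-1584$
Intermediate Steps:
$n{\left(F \right)} = - \frac{13}{F}$
$- 27 \left(63 + n{\left(3 \right)}\right) = - 27 \left(63 - \frac{13}{3}\right) = \left(-27\right) \frac{176}{3} = -1584$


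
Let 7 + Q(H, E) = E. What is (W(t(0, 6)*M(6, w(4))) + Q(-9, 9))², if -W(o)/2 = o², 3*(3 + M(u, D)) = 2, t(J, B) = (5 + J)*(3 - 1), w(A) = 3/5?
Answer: 95687524/81 ≈ 1.1813e+6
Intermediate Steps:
Q(H, E) = -7 + E
w(A) = ⅗ (w(A) = 3*(⅕) = ⅗)
t(J, B) = 10 + 2*J (t(J, B) = (5 + J)*2 = 10 + 2*J)
M(u, D) = -7/3 (M(u, D) = -3 + (⅓)*2 = -3 + ⅔ = -7/3)
W(o) = -2*o²
(W(t(0, 6)*M(6, w(4))) + Q(-9, 9))² = (-2*49*(10 + 2*0)²/9 + (-7 + 9))² = (-2*49*(10 + 0)²/9 + 2)² = (-2*(10*(-7/3))² + 2)² = (-2*(-70/3)² + 2)² = (-2*4900/9 + 2)² = (-9800/9 + 2)² = (-9782/9)² = 95687524/81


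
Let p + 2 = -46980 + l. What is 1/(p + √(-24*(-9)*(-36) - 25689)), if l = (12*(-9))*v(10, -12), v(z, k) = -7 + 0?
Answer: -46226/2136876541 - I*√33465/2136876541 ≈ -2.1632e-5 - 8.5608e-8*I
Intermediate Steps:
v(z, k) = -7
l = 756 (l = (12*(-9))*(-7) = -108*(-7) = 756)
p = -46226 (p = -2 + (-46980 + 756) = -2 - 46224 = -46226)
1/(p + √(-24*(-9)*(-36) - 25689)) = 1/(-46226 + √(-24*(-9)*(-36) - 25689)) = 1/(-46226 + √(216*(-36) - 25689)) = 1/(-46226 + √(-7776 - 25689)) = 1/(-46226 + √(-33465)) = 1/(-46226 + I*√33465)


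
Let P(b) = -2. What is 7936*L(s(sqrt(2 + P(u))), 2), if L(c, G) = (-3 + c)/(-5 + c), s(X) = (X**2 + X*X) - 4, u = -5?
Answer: 55552/9 ≈ 6172.4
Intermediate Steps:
s(X) = -4 + 2*X**2 (s(X) = (X**2 + X**2) - 4 = 2*X**2 - 4 = -4 + 2*X**2)
L(c, G) = (-3 + c)/(-5 + c)
7936*L(s(sqrt(2 + P(u))), 2) = 7936*((-3 + (-4 + 2*(sqrt(2 - 2))**2))/(-5 + (-4 + 2*(sqrt(2 - 2))**2))) = 7936*((-3 + (-4 + 2*(sqrt(0))**2))/(-5 + (-4 + 2*(sqrt(0))**2))) = 7936*((-3 + (-4 + 2*0**2))/(-5 + (-4 + 2*0**2))) = 7936*((-3 + (-4 + 2*0))/(-5 + (-4 + 2*0))) = 7936*((-3 + (-4 + 0))/(-5 + (-4 + 0))) = 7936*((-3 - 4)/(-5 - 4)) = 7936*(-7/(-9)) = 7936*(-1/9*(-7)) = 7936*(7/9) = 55552/9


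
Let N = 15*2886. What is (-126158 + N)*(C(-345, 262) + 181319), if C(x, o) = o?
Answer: -15047254308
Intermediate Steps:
N = 43290
(-126158 + N)*(C(-345, 262) + 181319) = (-126158 + 43290)*(262 + 181319) = -82868*181581 = -15047254308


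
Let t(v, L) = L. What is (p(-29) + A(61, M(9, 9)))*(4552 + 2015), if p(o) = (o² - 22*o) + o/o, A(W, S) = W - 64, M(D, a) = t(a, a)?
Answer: 9699459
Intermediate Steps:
M(D, a) = a
A(W, S) = -64 + W
p(o) = 1 + o² - 22*o (p(o) = (o² - 22*o) + 1 = 1 + o² - 22*o)
(p(-29) + A(61, M(9, 9)))*(4552 + 2015) = ((1 + (-29)² - 22*(-29)) + (-64 + 61))*(4552 + 2015) = ((1 + 841 + 638) - 3)*6567 = (1480 - 3)*6567 = 1477*6567 = 9699459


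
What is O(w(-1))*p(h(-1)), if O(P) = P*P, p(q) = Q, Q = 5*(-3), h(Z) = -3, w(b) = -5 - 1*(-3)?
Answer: -60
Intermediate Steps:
w(b) = -2 (w(b) = -5 + 3 = -2)
Q = -15
p(q) = -15
O(P) = P**2
O(w(-1))*p(h(-1)) = (-2)**2*(-15) = 4*(-15) = -60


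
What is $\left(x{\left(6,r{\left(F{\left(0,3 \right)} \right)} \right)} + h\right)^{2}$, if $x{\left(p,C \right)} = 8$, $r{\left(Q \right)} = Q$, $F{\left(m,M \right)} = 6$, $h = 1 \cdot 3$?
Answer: $121$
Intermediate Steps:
$h = 3$
$\left(x{\left(6,r{\left(F{\left(0,3 \right)} \right)} \right)} + h\right)^{2} = \left(8 + 3\right)^{2} = 11^{2} = 121$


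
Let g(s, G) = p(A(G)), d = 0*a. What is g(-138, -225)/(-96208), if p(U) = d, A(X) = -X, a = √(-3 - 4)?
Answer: 0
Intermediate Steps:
a = I*√7 (a = √(-7) = I*√7 ≈ 2.6458*I)
d = 0 (d = 0*(I*√7) = 0)
p(U) = 0
g(s, G) = 0
g(-138, -225)/(-96208) = 0/(-96208) = 0*(-1/96208) = 0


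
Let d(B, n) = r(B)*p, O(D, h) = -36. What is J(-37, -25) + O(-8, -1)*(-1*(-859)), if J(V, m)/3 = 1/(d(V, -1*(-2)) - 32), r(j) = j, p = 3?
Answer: -4422135/143 ≈ -30924.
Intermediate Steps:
d(B, n) = 3*B (d(B, n) = B*3 = 3*B)
J(V, m) = 3/(-32 + 3*V) (J(V, m) = 3/(3*V - 32) = 3/(-32 + 3*V))
J(-37, -25) + O(-8, -1)*(-1*(-859)) = 3/(-32 + 3*(-37)) - (-36)*(-859) = 3/(-32 - 111) - 36*859 = 3/(-143) - 30924 = 3*(-1/143) - 30924 = -3/143 - 30924 = -4422135/143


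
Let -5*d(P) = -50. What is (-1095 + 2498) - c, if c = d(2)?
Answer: 1393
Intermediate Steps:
d(P) = 10 (d(P) = -1/5*(-50) = 10)
c = 10
(-1095 + 2498) - c = (-1095 + 2498) - 1*10 = 1403 - 10 = 1393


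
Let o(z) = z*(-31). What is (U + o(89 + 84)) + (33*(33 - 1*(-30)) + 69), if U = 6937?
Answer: 3722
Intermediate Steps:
o(z) = -31*z
(U + o(89 + 84)) + (33*(33 - 1*(-30)) + 69) = (6937 - 31*(89 + 84)) + (33*(33 - 1*(-30)) + 69) = (6937 - 31*173) + (33*(33 + 30) + 69) = (6937 - 5363) + (33*63 + 69) = 1574 + (2079 + 69) = 1574 + 2148 = 3722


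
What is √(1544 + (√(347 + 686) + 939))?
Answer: √(2483 + √1033) ≈ 50.151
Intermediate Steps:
√(1544 + (√(347 + 686) + 939)) = √(1544 + (√1033 + 939)) = √(1544 + (939 + √1033)) = √(2483 + √1033)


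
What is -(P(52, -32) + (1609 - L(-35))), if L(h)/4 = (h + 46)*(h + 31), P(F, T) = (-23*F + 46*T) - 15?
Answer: 898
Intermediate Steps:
P(F, T) = -15 - 23*F + 46*T
L(h) = 4*(31 + h)*(46 + h) (L(h) = 4*((h + 46)*(h + 31)) = 4*((46 + h)*(31 + h)) = 4*((31 + h)*(46 + h)) = 4*(31 + h)*(46 + h))
-(P(52, -32) + (1609 - L(-35))) = -((-15 - 23*52 + 46*(-32)) + (1609 - (5704 + 4*(-35)² + 308*(-35)))) = -((-15 - 1196 - 1472) + (1609 - (5704 + 4*1225 - 10780))) = -(-2683 + (1609 - (5704 + 4900 - 10780))) = -(-2683 + (1609 - 1*(-176))) = -(-2683 + (1609 + 176)) = -(-2683 + 1785) = -1*(-898) = 898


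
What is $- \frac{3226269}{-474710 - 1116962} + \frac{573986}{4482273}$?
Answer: $\frac{15374615874029}{7134308430456} \approx 2.155$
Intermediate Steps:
$- \frac{3226269}{-474710 - 1116962} + \frac{573986}{4482273} = - \frac{3226269}{-474710 - 1116962} + 573986 \cdot \frac{1}{4482273} = - \frac{3226269}{-1591672} + \frac{573986}{4482273} = \left(-3226269\right) \left(- \frac{1}{1591672}\right) + \frac{573986}{4482273} = \frac{3226269}{1591672} + \frac{573986}{4482273} = \frac{15374615874029}{7134308430456}$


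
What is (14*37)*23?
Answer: 11914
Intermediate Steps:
(14*37)*23 = 518*23 = 11914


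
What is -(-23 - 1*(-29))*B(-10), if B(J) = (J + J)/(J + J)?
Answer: -6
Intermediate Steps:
B(J) = 1 (B(J) = (2*J)/((2*J)) = (2*J)*(1/(2*J)) = 1)
-(-23 - 1*(-29))*B(-10) = -(-23 - 1*(-29)) = -(-23 + 29) = -6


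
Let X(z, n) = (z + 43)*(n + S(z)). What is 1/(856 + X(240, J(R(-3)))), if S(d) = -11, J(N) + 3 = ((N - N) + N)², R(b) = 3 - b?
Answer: 1/7082 ≈ 0.00014120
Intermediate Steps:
J(N) = -3 + N² (J(N) = -3 + ((N - N) + N)² = -3 + (0 + N)² = -3 + N²)
X(z, n) = (-11 + n)*(43 + z) (X(z, n) = (z + 43)*(n - 11) = (43 + z)*(-11 + n) = (-11 + n)*(43 + z))
1/(856 + X(240, J(R(-3)))) = 1/(856 + (-473 - 11*240 + 43*(-3 + (3 - 1*(-3))²) + (-3 + (3 - 1*(-3))²)*240)) = 1/(856 + (-473 - 2640 + 43*(-3 + (3 + 3)²) + (-3 + (3 + 3)²)*240)) = 1/(856 + (-473 - 2640 + 43*(-3 + 6²) + (-3 + 6²)*240)) = 1/(856 + (-473 - 2640 + 43*(-3 + 36) + (-3 + 36)*240)) = 1/(856 + (-473 - 2640 + 43*33 + 33*240)) = 1/(856 + (-473 - 2640 + 1419 + 7920)) = 1/(856 + 6226) = 1/7082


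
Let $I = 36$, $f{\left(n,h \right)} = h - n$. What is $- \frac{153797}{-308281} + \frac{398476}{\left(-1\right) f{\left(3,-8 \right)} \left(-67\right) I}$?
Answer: $- \frac{29690509438}{2044827873} \approx -14.52$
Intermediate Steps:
$- \frac{153797}{-308281} + \frac{398476}{\left(-1\right) f{\left(3,-8 \right)} \left(-67\right) I} = - \frac{153797}{-308281} + \frac{398476}{\left(-1\right) \left(-8 - 3\right) \left(-67\right) 36} = \left(-153797\right) \left(- \frac{1}{308281}\right) + \frac{398476}{\left(-1\right) \left(-8 - 3\right) \left(-67\right) 36} = \frac{153797}{308281} + \frac{398476}{\left(-1\right) \left(-11\right) \left(-67\right) 36} = \frac{153797}{308281} + \frac{398476}{\left(-1\right) 737 \cdot 36} = \frac{153797}{308281} + \frac{398476}{\left(-1\right) 26532} = \frac{153797}{308281} + \frac{398476}{-26532} = \frac{153797}{308281} + 398476 \left(- \frac{1}{26532}\right) = \frac{153797}{308281} - \frac{99619}{6633} = - \frac{29690509438}{2044827873}$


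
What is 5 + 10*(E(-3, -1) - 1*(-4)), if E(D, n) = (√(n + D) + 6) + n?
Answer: 95 + 20*I ≈ 95.0 + 20.0*I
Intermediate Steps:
E(D, n) = 6 + n + √(D + n) (E(D, n) = (√(D + n) + 6) + n = (6 + √(D + n)) + n = 6 + n + √(D + n))
5 + 10*(E(-3, -1) - 1*(-4)) = 5 + 10*((6 - 1 + √(-3 - 1)) - 1*(-4)) = 5 + 10*((6 - 1 + √(-4)) + 4) = 5 + 10*((6 - 1 + 2*I) + 4) = 5 + 10*((5 + 2*I) + 4) = 5 + 10*(9 + 2*I) = 5 + (90 + 20*I) = 95 + 20*I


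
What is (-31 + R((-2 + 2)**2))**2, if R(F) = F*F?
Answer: 961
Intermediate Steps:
R(F) = F**2
(-31 + R((-2 + 2)**2))**2 = (-31 + ((-2 + 2)**2)**2)**2 = (-31 + (0**2)**2)**2 = (-31 + 0**2)**2 = (-31 + 0)**2 = (-31)**2 = 961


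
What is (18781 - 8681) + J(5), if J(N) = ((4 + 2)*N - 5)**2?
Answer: 10725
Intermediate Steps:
J(N) = (-5 + 6*N)**2 (J(N) = (6*N - 5)**2 = (-5 + 6*N)**2)
(18781 - 8681) + J(5) = (18781 - 8681) + (-5 + 6*5)**2 = 10100 + (-5 + 30)**2 = 10100 + 25**2 = 10100 + 625 = 10725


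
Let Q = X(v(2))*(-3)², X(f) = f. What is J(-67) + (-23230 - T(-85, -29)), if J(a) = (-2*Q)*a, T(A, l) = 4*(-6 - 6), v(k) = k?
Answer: -20770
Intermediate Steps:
T(A, l) = -48 (T(A, l) = 4*(-12) = -48)
Q = 18 (Q = 2*(-3)² = 2*9 = 18)
J(a) = -36*a (J(a) = (-2*18)*a = -36*a)
J(-67) + (-23230 - T(-85, -29)) = -36*(-67) + (-23230 - 1*(-48)) = 2412 + (-23230 + 48) = 2412 - 23182 = -20770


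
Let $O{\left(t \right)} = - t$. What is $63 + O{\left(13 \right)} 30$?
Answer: $-327$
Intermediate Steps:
$63 + O{\left(13 \right)} 30 = 63 + \left(-1\right) 13 \cdot 30 = 63 - 390 = -327$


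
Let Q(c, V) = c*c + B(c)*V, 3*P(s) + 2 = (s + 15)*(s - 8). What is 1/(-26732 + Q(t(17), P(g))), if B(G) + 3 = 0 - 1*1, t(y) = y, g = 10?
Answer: -1/26507 ≈ -3.7726e-5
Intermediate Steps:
B(G) = -4 (B(G) = -3 + (0 - 1*1) = -3 + (0 - 1) = -3 - 1 = -4)
P(s) = -⅔ + (-8 + s)*(15 + s)/3 (P(s) = -⅔ + ((s + 15)*(s - 8))/3 = -⅔ + ((15 + s)*(-8 + s))/3 = -⅔ + ((-8 + s)*(15 + s))/3 = -⅔ + (-8 + s)*(15 + s)/3)
Q(c, V) = c² - 4*V (Q(c, V) = c*c - 4*V = c² - 4*V)
1/(-26732 + Q(t(17), P(g))) = 1/(-26732 + (17² - 4*(-122/3 + (⅓)*10² + (7/3)*10))) = 1/(-26732 + (289 - 4*(-122/3 + (⅓)*100 + 70/3))) = 1/(-26732 + (289 - 4*(-122/3 + 100/3 + 70/3))) = 1/(-26732 + (289 - 4*16)) = 1/(-26732 + (289 - 64)) = 1/(-26732 + 225) = 1/(-26507) = -1/26507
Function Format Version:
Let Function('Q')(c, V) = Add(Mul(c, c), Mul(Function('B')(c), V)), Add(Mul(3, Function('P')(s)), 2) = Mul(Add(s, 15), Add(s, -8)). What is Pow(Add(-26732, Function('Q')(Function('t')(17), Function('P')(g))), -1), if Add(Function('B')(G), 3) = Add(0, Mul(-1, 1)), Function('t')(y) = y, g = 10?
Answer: Rational(-1, 26507) ≈ -3.7726e-5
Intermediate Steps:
Function('B')(G) = -4 (Function('B')(G) = Add(-3, Add(0, Mul(-1, 1))) = Add(-3, Add(0, -1)) = Add(-3, -1) = -4)
Function('P')(s) = Add(Rational(-2, 3), Mul(Rational(1, 3), Add(-8, s), Add(15, s))) (Function('P')(s) = Add(Rational(-2, 3), Mul(Rational(1, 3), Mul(Add(s, 15), Add(s, -8)))) = Add(Rational(-2, 3), Mul(Rational(1, 3), Mul(Add(15, s), Add(-8, s)))) = Add(Rational(-2, 3), Mul(Rational(1, 3), Mul(Add(-8, s), Add(15, s)))) = Add(Rational(-2, 3), Mul(Rational(1, 3), Add(-8, s), Add(15, s))))
Function('Q')(c, V) = Add(Pow(c, 2), Mul(-4, V)) (Function('Q')(c, V) = Add(Mul(c, c), Mul(-4, V)) = Add(Pow(c, 2), Mul(-4, V)))
Pow(Add(-26732, Function('Q')(Function('t')(17), Function('P')(g))), -1) = Pow(Add(-26732, Add(Pow(17, 2), Mul(-4, Add(Rational(-122, 3), Mul(Rational(1, 3), Pow(10, 2)), Mul(Rational(7, 3), 10))))), -1) = Pow(Add(-26732, Add(289, Mul(-4, Add(Rational(-122, 3), Mul(Rational(1, 3), 100), Rational(70, 3))))), -1) = Pow(Add(-26732, Add(289, Mul(-4, Add(Rational(-122, 3), Rational(100, 3), Rational(70, 3))))), -1) = Pow(Add(-26732, Add(289, Mul(-4, 16))), -1) = Pow(Add(-26732, Add(289, -64)), -1) = Pow(Add(-26732, 225), -1) = Pow(-26507, -1) = Rational(-1, 26507)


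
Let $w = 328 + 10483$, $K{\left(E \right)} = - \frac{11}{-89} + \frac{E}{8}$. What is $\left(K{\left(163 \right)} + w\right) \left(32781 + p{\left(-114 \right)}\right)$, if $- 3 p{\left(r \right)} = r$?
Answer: $\frac{253101014113}{712} \approx 3.5548 \cdot 10^{8}$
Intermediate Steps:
$p{\left(r \right)} = - \frac{r}{3}$
$K{\left(E \right)} = \frac{11}{89} + \frac{E}{8}$ ($K{\left(E \right)} = \left(-11\right) \left(- \frac{1}{89}\right) + E \frac{1}{8} = \frac{11}{89} + \frac{E}{8}$)
$w = 10811$
$\left(K{\left(163 \right)} + w\right) \left(32781 + p{\left(-114 \right)}\right) = \left(\left(\frac{11}{89} + \frac{1}{8} \cdot 163\right) + 10811\right) \left(32781 - -38\right) = \left(\left(\frac{11}{89} + \frac{163}{8}\right) + 10811\right) \left(32781 + 38\right) = \left(\frac{14595}{712} + 10811\right) 32819 = \frac{7712027}{712} \cdot 32819 = \frac{253101014113}{712}$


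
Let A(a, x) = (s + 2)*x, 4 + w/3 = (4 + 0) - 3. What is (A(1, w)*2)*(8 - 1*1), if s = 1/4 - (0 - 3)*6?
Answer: -5103/2 ≈ -2551.5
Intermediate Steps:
w = -9 (w = -12 + 3*((4 + 0) - 3) = -12 + 3*(4 - 3) = -12 + 3*1 = -12 + 3 = -9)
s = 73/4 (s = ¼ - (-3)*6 = ¼ - 1*(-18) = ¼ + 18 = 73/4 ≈ 18.250)
A(a, x) = 81*x/4 (A(a, x) = (73/4 + 2)*x = 81*x/4)
(A(1, w)*2)*(8 - 1*1) = (((81/4)*(-9))*2)*(8 - 1*1) = (-729/4*2)*(8 - 1) = -729/2*7 = -5103/2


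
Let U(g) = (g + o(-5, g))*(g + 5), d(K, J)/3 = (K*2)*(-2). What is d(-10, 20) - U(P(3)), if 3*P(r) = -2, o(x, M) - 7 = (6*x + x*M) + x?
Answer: 2068/9 ≈ 229.78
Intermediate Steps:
o(x, M) = 7 + 7*x + M*x (o(x, M) = 7 + ((6*x + x*M) + x) = 7 + ((6*x + M*x) + x) = 7 + (7*x + M*x) = 7 + 7*x + M*x)
d(K, J) = -12*K (d(K, J) = 3*((K*2)*(-2)) = 3*((2*K)*(-2)) = 3*(-4*K) = -12*K)
P(r) = -⅔ (P(r) = (⅓)*(-2) = -⅔)
U(g) = (-28 - 4*g)*(5 + g) (U(g) = (g + (7 + 7*(-5) + g*(-5)))*(g + 5) = (g + (7 - 35 - 5*g))*(5 + g) = (g + (-28 - 5*g))*(5 + g) = (-28 - 4*g)*(5 + g))
d(-10, 20) - U(P(3)) = -12*(-10) - (-140 - 48*(-⅔) - 4*(-⅔)²) = 120 - (-140 + 32 - 4*4/9) = 120 - (-140 + 32 - 16/9) = 120 - 1*(-988/9) = 120 + 988/9 = 2068/9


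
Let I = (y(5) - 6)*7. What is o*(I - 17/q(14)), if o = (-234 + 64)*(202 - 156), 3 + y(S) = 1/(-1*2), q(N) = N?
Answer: 3706680/7 ≈ 5.2953e+5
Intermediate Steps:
y(S) = -7/2 (y(S) = -3 + 1/(-1*2) = -3 + 1/(-2) = -3 - ½ = -7/2)
o = -7820 (o = -170*46 = -7820)
I = -133/2 (I = (-7/2 - 6)*7 = -19/2*7 = -133/2 ≈ -66.500)
o*(I - 17/q(14)) = -7820*(-133/2 - 17/14) = -7820*(-474/7) = 3706680/7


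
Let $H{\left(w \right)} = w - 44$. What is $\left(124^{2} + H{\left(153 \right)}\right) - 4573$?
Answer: $10912$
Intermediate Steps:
$H{\left(w \right)} = -44 + w$ ($H{\left(w \right)} = w - 44 = -44 + w$)
$\left(124^{2} + H{\left(153 \right)}\right) - 4573 = \left(124^{2} + \left(-44 + 153\right)\right) - 4573 = \left(15376 + 109\right) - 4573 = 15485 - 4573 = 10912$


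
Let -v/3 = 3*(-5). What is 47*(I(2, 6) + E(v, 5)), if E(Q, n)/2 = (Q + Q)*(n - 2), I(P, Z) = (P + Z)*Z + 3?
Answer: 27777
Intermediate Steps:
I(P, Z) = 3 + Z*(P + Z) (I(P, Z) = Z*(P + Z) + 3 = 3 + Z*(P + Z))
v = 45 (v = -9*(-5) = -3*(-15) = 45)
E(Q, n) = 4*Q*(-2 + n) (E(Q, n) = 2*((Q + Q)*(n - 2)) = 2*((2*Q)*(-2 + n)) = 2*(2*Q*(-2 + n)) = 4*Q*(-2 + n))
47*(I(2, 6) + E(v, 5)) = 47*((3 + 6² + 2*6) + 4*45*(-2 + 5)) = 47*((3 + 36 + 12) + 4*45*3) = 47*(51 + 540) = 47*591 = 27777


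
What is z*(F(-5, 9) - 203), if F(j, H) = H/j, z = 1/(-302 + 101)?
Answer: 1024/1005 ≈ 1.0189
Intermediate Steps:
z = -1/201 (z = 1/(-201) = -1/201 ≈ -0.0049751)
z*(F(-5, 9) - 203) = -(9/(-5) - 203)/201 = -(9*(-⅕) - 203)/201 = -(-9/5 - 203)/201 = -1/201*(-1024/5) = 1024/1005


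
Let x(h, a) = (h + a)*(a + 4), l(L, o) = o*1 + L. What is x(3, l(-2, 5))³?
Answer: 74088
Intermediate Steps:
l(L, o) = L + o (l(L, o) = o + L = L + o)
x(h, a) = (4 + a)*(a + h) (x(h, a) = (a + h)*(4 + a) = (4 + a)*(a + h))
x(3, l(-2, 5))³ = ((-2 + 5)² + 4*(-2 + 5) + 4*3 + (-2 + 5)*3)³ = (3² + 4*3 + 12 + 3*3)³ = (9 + 12 + 12 + 9)³ = 42³ = 74088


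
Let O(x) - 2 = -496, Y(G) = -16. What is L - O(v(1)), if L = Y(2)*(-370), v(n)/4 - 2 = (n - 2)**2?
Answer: 6414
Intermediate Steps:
v(n) = 8 + 4*(-2 + n)**2 (v(n) = 8 + 4*(n - 2)**2 = 8 + 4*(-2 + n)**2)
O(x) = -494 (O(x) = 2 - 496 = -494)
L = 5920 (L = -16*(-370) = 5920)
L - O(v(1)) = 5920 - 1*(-494) = 5920 + 494 = 6414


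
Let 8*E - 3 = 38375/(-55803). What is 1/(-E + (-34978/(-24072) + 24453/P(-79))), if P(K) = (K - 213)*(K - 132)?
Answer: 1149482946436/1794234074497 ≈ 0.64065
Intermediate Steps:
P(K) = (-213 + K)*(-132 + K)
E = 64517/223212 (E = 3/8 + (38375/(-55803))/8 = 3/8 + (38375*(-1/55803))/8 = 3/8 + (⅛)*(-38375/55803) = 3/8 - 38375/446424 = 64517/223212 ≈ 0.28904)
1/(-E + (-34978/(-24072) + 24453/P(-79))) = 1/(-1*64517/223212 + (-34978/(-24072) + 24453/(28116 + (-79)² - 345*(-79)))) = 1/(-64517/223212 + (-34978*(-1/24072) + 24453/(28116 + 6241 + 27255))) = 1/(-64517/223212 + (17489/12036 + 24453/61612)) = 1/(-64517/223212 + 85740536/46347627) = 1/(1794234074497/1149482946436) = 1149482946436/1794234074497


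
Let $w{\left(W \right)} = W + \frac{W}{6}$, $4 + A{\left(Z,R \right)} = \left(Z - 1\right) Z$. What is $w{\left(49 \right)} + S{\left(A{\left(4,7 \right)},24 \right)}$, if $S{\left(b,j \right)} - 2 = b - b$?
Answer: $\frac{355}{6} \approx 59.167$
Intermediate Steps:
$A{\left(Z,R \right)} = -4 + Z \left(-1 + Z\right)$ ($A{\left(Z,R \right)} = -4 + \left(Z - 1\right) Z = -4 + \left(-1 + Z\right) Z = -4 + Z \left(-1 + Z\right)$)
$w{\left(W \right)} = \frac{7 W}{6}$ ($w{\left(W \right)} = W + \frac{W}{6} = \frac{7 W}{6}$)
$S{\left(b,j \right)} = 2$ ($S{\left(b,j \right)} = 2 + \left(b - b\right) = 2 + 0 = 2$)
$w{\left(49 \right)} + S{\left(A{\left(4,7 \right)},24 \right)} = \frac{7}{6} \cdot 49 + 2 = \frac{343}{6} + 2 = \frac{355}{6}$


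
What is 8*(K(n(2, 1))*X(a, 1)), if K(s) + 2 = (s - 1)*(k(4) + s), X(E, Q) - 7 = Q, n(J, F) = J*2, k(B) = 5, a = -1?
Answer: 1600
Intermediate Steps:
n(J, F) = 2*J
X(E, Q) = 7 + Q
K(s) = -2 + (-1 + s)*(5 + s) (K(s) = -2 + (s - 1)*(5 + s) = -2 + (-1 + s)*(5 + s))
8*(K(n(2, 1))*X(a, 1)) = 8*((-7 + (2*2)² + 4*(2*2))*(7 + 1)) = 8*((-7 + 4² + 4*4)*8) = 8*((-7 + 16 + 16)*8) = 8*(25*8) = 8*200 = 1600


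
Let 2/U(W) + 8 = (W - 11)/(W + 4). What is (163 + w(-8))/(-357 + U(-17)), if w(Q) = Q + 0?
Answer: -5890/13579 ≈ -0.43376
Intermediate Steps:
w(Q) = Q
U(W) = 2/(-8 + (-11 + W)/(4 + W)) (U(W) = 2/(-8 + (W - 11)/(W + 4)) = 2/(-8 + (-11 + W)/(4 + W)))
(163 + w(-8))/(-357 + U(-17)) = (163 - 8)/(-357 + 2*(-4 - 1*(-17))/(43 + 7*(-17))) = 155/(-357 + 2*(-4 + 17)/(43 - 119)) = 155/(-357 + 2*13/(-76)) = 155/(-357 + 2*(-1/76)*13) = 155/(-357 - 13/38) = 155/(-13579/38) = 155*(-38/13579) = -5890/13579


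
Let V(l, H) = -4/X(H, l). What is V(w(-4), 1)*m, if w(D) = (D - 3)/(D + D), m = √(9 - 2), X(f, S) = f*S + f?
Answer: -32*√7/15 ≈ -5.6443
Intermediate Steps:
X(f, S) = f + S*f (X(f, S) = S*f + f = f + S*f)
m = √7 ≈ 2.6458
w(D) = (-3 + D)/(2*D) (w(D) = (-3 + D)/((2*D)) = (-3 + D)*(1/(2*D)) = (-3 + D)/(2*D))
V(l, H) = -4/(H*(1 + l)) (V(l, H) = -4*1/(H*(1 + l)) = -4/(H*(1 + l)))
V(w(-4), 1)*m = (-4/(1*(1 + (½)*(-3 - 4)/(-4))))*√7 = (-4*1/(1 + (½)*(-¼)*(-7)))*√7 = (-4*1/(1 + 7/8))*√7 = (-4*1/15/8)*√7 = (-4*1*8/15)*√7 = -32*√7/15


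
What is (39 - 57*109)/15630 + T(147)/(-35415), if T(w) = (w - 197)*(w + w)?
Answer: 123431/6150405 ≈ 0.020069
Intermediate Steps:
T(w) = 2*w*(-197 + w) (T(w) = (-197 + w)*(2*w) = 2*w*(-197 + w))
(39 - 57*109)/15630 + T(147)/(-35415) = (39 - 57*109)/15630 + (2*147*(-197 + 147))/(-35415) = (39 - 6213)*(1/15630) + (2*147*(-50))*(-1/35415) = -6174*1/15630 - 14700*(-1/35415) = -1029/2605 + 980/2361 = 123431/6150405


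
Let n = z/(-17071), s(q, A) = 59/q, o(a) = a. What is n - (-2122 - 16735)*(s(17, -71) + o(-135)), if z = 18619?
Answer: -16739215405/6749 ≈ -2.4803e+6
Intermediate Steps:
n = -433/397 (n = 18619/(-17071) = 18619*(-1/17071) = -433/397 ≈ -1.0907)
n - (-2122 - 16735)*(s(17, -71) + o(-135)) = -433/397 - (-2122 - 16735)*(59/17 - 135) = -433/397 - (-18857)*(59*(1/17) - 135) = -433/397 - (-18857)*(59/17 - 135) = -433/397 - (-18857)*(-2236)/17 = -433/397 - 1*42164252/17 = -433/397 - 42164252/17 = -16739215405/6749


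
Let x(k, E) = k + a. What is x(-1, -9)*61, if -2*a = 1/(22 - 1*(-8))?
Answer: -3721/60 ≈ -62.017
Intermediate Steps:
a = -1/60 (a = -1/(2*(22 - 1*(-8))) = -1/(2*(22 + 8)) = -½/30 = -½*1/30 = -1/60 ≈ -0.016667)
x(k, E) = -1/60 + k (x(k, E) = k - 1/60 = -1/60 + k)
x(-1, -9)*61 = (-1/60 - 1)*61 = -61/60*61 = -3721/60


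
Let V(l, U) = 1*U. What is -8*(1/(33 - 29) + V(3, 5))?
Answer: -42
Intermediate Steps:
V(l, U) = U
-8*(1/(33 - 29) + V(3, 5)) = -8*(1/(33 - 29) + 5) = -8*(1/4 + 5) = -8*(¼ + 5) = -8*21/4 = -42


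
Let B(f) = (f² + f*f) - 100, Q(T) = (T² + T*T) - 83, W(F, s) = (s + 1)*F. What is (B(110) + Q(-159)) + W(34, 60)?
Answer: 76653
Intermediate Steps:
W(F, s) = F*(1 + s) (W(F, s) = (1 + s)*F = F*(1 + s))
Q(T) = -83 + 2*T² (Q(T) = (T² + T²) - 83 = 2*T² - 83 = -83 + 2*T²)
B(f) = -100 + 2*f² (B(f) = (f² + f²) - 100 = 2*f² - 100 = -100 + 2*f²)
(B(110) + Q(-159)) + W(34, 60) = ((-100 + 2*110²) + (-83 + 2*(-159)²)) + 34*(1 + 60) = ((-100 + 2*12100) + (-83 + 2*25281)) + 34*61 = ((-100 + 24200) + (-83 + 50562)) + 2074 = (24100 + 50479) + 2074 = 74579 + 2074 = 76653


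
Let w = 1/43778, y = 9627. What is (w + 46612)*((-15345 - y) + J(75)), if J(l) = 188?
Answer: -25286869057704/21889 ≈ -1.1552e+9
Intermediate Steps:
w = 1/43778 ≈ 2.2843e-5
(w + 46612)*((-15345 - y) + J(75)) = (1/43778 + 46612)*((-15345 - 1*9627) + 188) = 2040580137*((-15345 - 9627) + 188)/43778 = 2040580137*(-24972 + 188)/43778 = (2040580137/43778)*(-24784) = -25286869057704/21889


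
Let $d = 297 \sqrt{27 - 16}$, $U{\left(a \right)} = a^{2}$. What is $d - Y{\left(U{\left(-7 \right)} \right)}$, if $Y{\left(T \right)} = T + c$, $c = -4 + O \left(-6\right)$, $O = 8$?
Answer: $3 + 297 \sqrt{11} \approx 988.04$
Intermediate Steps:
$c = -52$ ($c = -4 + 8 \left(-6\right) = -4 - 48 = -52$)
$d = 297 \sqrt{11} \approx 985.04$
$Y{\left(T \right)} = -52 + T$ ($Y{\left(T \right)} = T - 52 = -52 + T$)
$d - Y{\left(U{\left(-7 \right)} \right)} = 297 \sqrt{11} - \left(-52 + \left(-7\right)^{2}\right) = 297 \sqrt{11} - \left(-52 + 49\right) = 297 \sqrt{11} - -3 = 297 \sqrt{11} + 3 = 3 + 297 \sqrt{11}$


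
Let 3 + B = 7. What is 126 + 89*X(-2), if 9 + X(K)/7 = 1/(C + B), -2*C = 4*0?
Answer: -21301/4 ≈ -5325.3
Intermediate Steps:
B = 4 (B = -3 + 7 = 4)
C = 0 (C = -2*0 = -½*0 = 0)
X(K) = -245/4 (X(K) = -63 + 7/(0 + 4) = -63 + 7/4 = -245/4)
126 + 89*X(-2) = 126 + 89*(-245/4) = 126 - 21805/4 = -21301/4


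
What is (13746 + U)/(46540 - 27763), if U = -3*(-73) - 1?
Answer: 13964/18777 ≈ 0.74368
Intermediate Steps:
U = 218 (U = 219 - 1 = 218)
(13746 + U)/(46540 - 27763) = (13746 + 218)/(46540 - 27763) = 13964/18777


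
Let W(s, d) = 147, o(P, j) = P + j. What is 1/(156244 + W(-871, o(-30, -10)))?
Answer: 1/156391 ≈ 6.3942e-6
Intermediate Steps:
1/(156244 + W(-871, o(-30, -10))) = 1/(156244 + 147) = 1/156391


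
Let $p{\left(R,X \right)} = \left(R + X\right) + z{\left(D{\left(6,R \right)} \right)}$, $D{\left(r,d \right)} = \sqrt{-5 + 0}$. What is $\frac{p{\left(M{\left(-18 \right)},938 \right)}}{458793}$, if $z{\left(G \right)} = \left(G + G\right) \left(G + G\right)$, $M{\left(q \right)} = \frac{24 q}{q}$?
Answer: $\frac{314}{152931} \approx 0.0020532$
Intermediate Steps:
$M{\left(q \right)} = 24$
$D{\left(r,d \right)} = i \sqrt{5}$ ($D{\left(r,d \right)} = \sqrt{-5} = i \sqrt{5}$)
$z{\left(G \right)} = 4 G^{2}$ ($z{\left(G \right)} = 2 G 2 G = 4 G^{2}$)
$p{\left(R,X \right)} = -20 + R + X$ ($p{\left(R,X \right)} = \left(R + X\right) + 4 \left(i \sqrt{5}\right)^{2} = \left(R + X\right) + 4 \left(-5\right) = \left(R + X\right) - 20 = -20 + R + X$)
$\frac{p{\left(M{\left(-18 \right)},938 \right)}}{458793} = \frac{-20 + 24 + 938}{458793} = 942 \cdot \frac{1}{458793} = \frac{314}{152931}$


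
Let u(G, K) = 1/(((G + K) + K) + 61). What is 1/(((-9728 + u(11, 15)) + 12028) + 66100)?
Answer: 102/6976801 ≈ 1.4620e-5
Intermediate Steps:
u(G, K) = 1/(61 + G + 2*K) (u(G, K) = 1/((G + 2*K) + 61) = 1/(61 + G + 2*K))
1/(((-9728 + u(11, 15)) + 12028) + 66100) = 1/(((-9728 + 1/(61 + 11 + 2*15)) + 12028) + 66100) = 1/(((-9728 + 1/(61 + 11 + 30)) + 12028) + 66100) = 1/(((-9728 + 1/102) + 12028) + 66100) = 1/((-992255/102 + 12028) + 66100) = 1/(234601/102 + 66100) = 1/(6976801/102) = 102/6976801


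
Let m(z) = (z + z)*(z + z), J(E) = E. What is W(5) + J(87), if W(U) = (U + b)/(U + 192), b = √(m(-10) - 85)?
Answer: 17144/197 + 3*√35/197 ≈ 87.115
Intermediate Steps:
m(z) = 4*z² (m(z) = (2*z)*(2*z) = 4*z²)
b = 3*√35 (b = √(4*(-10)² - 85) = √(4*100 - 85) = √(400 - 85) = √315 = 3*√35 ≈ 17.748)
W(U) = (U + 3*√35)/(192 + U) (W(U) = (U + 3*√35)/(U + 192) = (U + 3*√35)/(192 + U))
W(5) + J(87) = (5 + 3*√35)/(192 + 5) + 87 = (5 + 3*√35)/197 + 87 = (5/197 + 3*√35/197) + 87 = 17144/197 + 3*√35/197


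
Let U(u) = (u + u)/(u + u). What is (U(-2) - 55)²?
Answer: 2916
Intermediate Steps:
U(u) = 1 (U(u) = (2*u)/((2*u)) = (2*u)*(1/(2*u)) = 1)
(U(-2) - 55)² = (1 - 55)² = (-54)² = 2916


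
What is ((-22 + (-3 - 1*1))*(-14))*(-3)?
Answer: -1092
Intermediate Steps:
((-22 + (-3 - 1*1))*(-14))*(-3) = ((-22 + (-3 - 1))*(-14))*(-3) = ((-22 - 4)*(-14))*(-3) = -26*(-14)*(-3) = 364*(-3) = -1092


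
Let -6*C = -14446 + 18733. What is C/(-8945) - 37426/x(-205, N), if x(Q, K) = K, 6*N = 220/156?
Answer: -31334977633/196790 ≈ -1.5923e+5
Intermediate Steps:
N = 55/234 (N = (220/156)/6 = (220*(1/156))/6 = (⅙)*(55/39) = 55/234 ≈ 0.23504)
C = -1429/2 (C = -(-14446 + 18733)/6 = -⅙*4287 = -1429/2 ≈ -714.50)
C/(-8945) - 37426/x(-205, N) = -1429/2/(-8945) - 37426/55/234 = -1429/2*(-1/8945) - 37426*234/55 = 1429/17890 - 8757684/55 = -31334977633/196790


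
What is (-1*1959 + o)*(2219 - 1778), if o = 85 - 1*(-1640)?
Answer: -103194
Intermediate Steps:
o = 1725 (o = 85 + 1640 = 1725)
(-1*1959 + o)*(2219 - 1778) = (-1*1959 + 1725)*(2219 - 1778) = (-1959 + 1725)*441 = -234*441 = -103194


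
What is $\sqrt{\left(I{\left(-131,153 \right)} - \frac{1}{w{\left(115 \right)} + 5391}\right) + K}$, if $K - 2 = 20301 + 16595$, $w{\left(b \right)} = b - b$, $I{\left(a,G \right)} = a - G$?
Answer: $\frac{\sqrt{118234257727}}{1797} \approx 191.35$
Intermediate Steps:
$w{\left(b \right)} = 0$
$K = 36898$ ($K = 2 + \left(20301 + 16595\right) = 2 + 36896 = 36898$)
$\sqrt{\left(I{\left(-131,153 \right)} - \frac{1}{w{\left(115 \right)} + 5391}\right) + K} = \sqrt{\left(\left(-131 - 153\right) - \frac{1}{0 + 5391}\right) + 36898} = \sqrt{\left(\left(-131 - 153\right) - \frac{1}{5391}\right) + 36898} = \sqrt{\left(-284 - \frac{1}{5391}\right) + 36898} = \sqrt{- \frac{1531045}{5391} + 36898} = \sqrt{\frac{197386073}{5391}} = \frac{\sqrt{118234257727}}{1797}$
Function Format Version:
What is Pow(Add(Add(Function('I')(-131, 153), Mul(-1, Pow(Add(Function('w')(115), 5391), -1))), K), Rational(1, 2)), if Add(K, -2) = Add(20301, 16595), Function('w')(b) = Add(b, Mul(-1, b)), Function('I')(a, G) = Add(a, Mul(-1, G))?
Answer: Mul(Rational(1, 1797), Pow(118234257727, Rational(1, 2))) ≈ 191.35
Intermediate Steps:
Function('w')(b) = 0
K = 36898 (K = Add(2, Add(20301, 16595)) = Add(2, 36896) = 36898)
Pow(Add(Add(Function('I')(-131, 153), Mul(-1, Pow(Add(Function('w')(115), 5391), -1))), K), Rational(1, 2)) = Pow(Add(Add(Add(-131, Mul(-1, 153)), Mul(-1, Pow(Add(0, 5391), -1))), 36898), Rational(1, 2)) = Pow(Add(Add(Add(-131, -153), Mul(-1, Pow(5391, -1))), 36898), Rational(1, 2)) = Pow(Add(Add(-284, Mul(-1, Rational(1, 5391))), 36898), Rational(1, 2)) = Pow(Add(Add(-284, Rational(-1, 5391)), 36898), Rational(1, 2)) = Pow(Add(Rational(-1531045, 5391), 36898), Rational(1, 2)) = Pow(Rational(197386073, 5391), Rational(1, 2)) = Mul(Rational(1, 1797), Pow(118234257727, Rational(1, 2)))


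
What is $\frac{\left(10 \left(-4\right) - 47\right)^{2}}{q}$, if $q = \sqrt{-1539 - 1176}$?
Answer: $- \frac{2523 i \sqrt{2715}}{905} \approx - 145.26 i$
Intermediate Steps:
$q = i \sqrt{2715}$ ($q = \sqrt{-2715} = i \sqrt{2715} \approx 52.106 i$)
$\frac{\left(10 \left(-4\right) - 47\right)^{2}}{q} = \frac{\left(10 \left(-4\right) - 47\right)^{2}}{i \sqrt{2715}} = \left(-40 - 47\right)^{2} \left(- \frac{i \sqrt{2715}}{2715}\right) = \left(-87\right)^{2} \left(- \frac{i \sqrt{2715}}{2715}\right) = 7569 \left(- \frac{i \sqrt{2715}}{2715}\right) = - \frac{2523 i \sqrt{2715}}{905}$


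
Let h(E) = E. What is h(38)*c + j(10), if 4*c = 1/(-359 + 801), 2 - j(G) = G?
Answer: -7053/884 ≈ -7.9785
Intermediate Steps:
j(G) = 2 - G
c = 1/1768 (c = 1/(4*(-359 + 801)) = (1/4)/442 = (1/4)*(1/442) = 1/1768 ≈ 0.00056561)
h(38)*c + j(10) = 38*(1/1768) + (2 - 1*10) = 19/884 + (2 - 10) = 19/884 - 8 = -7053/884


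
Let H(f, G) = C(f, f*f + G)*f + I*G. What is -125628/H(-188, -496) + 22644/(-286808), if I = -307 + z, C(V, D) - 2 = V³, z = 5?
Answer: -442597837683/5598795782119 ≈ -0.079052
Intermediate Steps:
C(V, D) = 2 + V³
I = -302 (I = -307 + 5 = -302)
H(f, G) = -302*G + f*(2 + f³) (H(f, G) = (2 + f³)*f - 302*G = f*(2 + f³) - 302*G = -302*G + f*(2 + f³))
-125628/H(-188, -496) + 22644/(-286808) = -125628/(-302*(-496) - 188*(2 + (-188)³)) + 22644/(-286808) = -125628/(149792 - 188*(2 - 6644672)) + 22644*(-1/286808) = -125628/(149792 - 188*(-6644670)) - 5661/71702 = -125628/(149792 + 1249197960) - 5661/71702 = -125628/1249347752 - 5661/71702 = -125628*1/1249347752 - 5661/71702 = -31407/312336938 - 5661/71702 = -442597837683/5598795782119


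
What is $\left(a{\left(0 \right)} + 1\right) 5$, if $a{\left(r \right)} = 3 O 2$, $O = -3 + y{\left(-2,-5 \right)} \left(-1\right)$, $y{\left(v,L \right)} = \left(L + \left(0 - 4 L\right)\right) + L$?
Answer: $-385$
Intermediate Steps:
$y{\left(v,L \right)} = - 2 L$ ($y{\left(v,L \right)} = \left(L - 4 L\right) + L = - 3 L + L = - 2 L$)
$O = -13$ ($O = -3 + \left(-2\right) \left(-5\right) \left(-1\right) = -3 + 10 \left(-1\right) = -3 - 10 = -13$)
$a{\left(r \right)} = -78$ ($a{\left(r \right)} = 3 \left(-13\right) 2 = \left(-39\right) 2 = -78$)
$\left(a{\left(0 \right)} + 1\right) 5 = \left(-78 + 1\right) 5 = \left(-77\right) 5 = -385$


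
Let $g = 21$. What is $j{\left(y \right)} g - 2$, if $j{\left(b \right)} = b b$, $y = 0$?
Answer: $-2$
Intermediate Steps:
$j{\left(b \right)} = b^{2}$
$j{\left(y \right)} g - 2 = 0^{2} \cdot 21 - 2 = 0 \cdot 21 - 2 = 0 - 2 = -2$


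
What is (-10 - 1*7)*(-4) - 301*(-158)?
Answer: 47626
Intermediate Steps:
(-10 - 1*7)*(-4) - 301*(-158) = (-10 - 7)*(-4) + 47558 = -17*(-4) + 47558 = 68 + 47558 = 47626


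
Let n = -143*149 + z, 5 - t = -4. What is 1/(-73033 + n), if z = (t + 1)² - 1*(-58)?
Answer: -1/94182 ≈ -1.0618e-5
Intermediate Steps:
t = 9 (t = 5 - 1*(-4) = 5 + 4 = 9)
z = 158 (z = (9 + 1)² - 1*(-58) = 10² + 58 = 100 + 58 = 158)
n = -21149 (n = -143*149 + 158 = -21307 + 158 = -21149)
1/(-73033 + n) = 1/(-73033 - 21149) = 1/(-94182) = -1/94182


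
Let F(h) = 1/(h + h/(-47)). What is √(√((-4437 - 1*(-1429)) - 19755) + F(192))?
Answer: √(6486 + 1218816*I*√22763)/1104 ≈ 8.6856 + 8.6853*I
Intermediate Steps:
F(h) = 47/(46*h) (F(h) = 1/(h + h*(-1/47)) = 1/(h - h/47) = 1/(46*h/47) = 47/(46*h))
√(√((-4437 - 1*(-1429)) - 19755) + F(192)) = √(√((-4437 - 1*(-1429)) - 19755) + (47/46)/192) = √(√((-4437 + 1429) - 19755) + (47/46)*(1/192)) = √(√(-3008 - 19755) + 47/8832) = √(√(-22763) + 47/8832) = √(I*√22763 + 47/8832) = √(47/8832 + I*√22763)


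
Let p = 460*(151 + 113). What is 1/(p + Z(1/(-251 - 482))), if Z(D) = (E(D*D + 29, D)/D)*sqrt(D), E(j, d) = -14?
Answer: 30360/3686954317 - 7*I*sqrt(733)/7373908634 ≈ 8.2344e-6 - 2.5701e-8*I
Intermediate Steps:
Z(D) = -14/sqrt(D) (Z(D) = (-14/D)*sqrt(D) = -14/sqrt(D))
p = 121440 (p = 460*264 = 121440)
1/(p + Z(1/(-251 - 482))) = 1/(121440 - 14*(-I*sqrt(733))) = 1/(121440 - (-14)*I*sqrt(733)) = 1/(121440 + 14*I*sqrt(733))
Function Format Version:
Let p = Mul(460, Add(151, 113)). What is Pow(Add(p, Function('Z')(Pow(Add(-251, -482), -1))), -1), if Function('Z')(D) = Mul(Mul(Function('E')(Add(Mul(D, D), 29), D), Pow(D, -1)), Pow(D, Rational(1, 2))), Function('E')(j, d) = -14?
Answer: Add(Rational(30360, 3686954317), Mul(Rational(-7, 7373908634), I, Pow(733, Rational(1, 2)))) ≈ Add(8.2344e-6, Mul(-2.5701e-8, I))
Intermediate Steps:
Function('Z')(D) = Mul(-14, Pow(D, Rational(-1, 2))) (Function('Z')(D) = Mul(Mul(-14, Pow(D, -1)), Pow(D, Rational(1, 2))) = Mul(-14, Pow(D, Rational(-1, 2))))
p = 121440 (p = Mul(460, 264) = 121440)
Pow(Add(p, Function('Z')(Pow(Add(-251, -482), -1))), -1) = Pow(Add(121440, Mul(-14, Pow(Pow(Add(-251, -482), -1), Rational(-1, 2)))), -1) = Pow(Add(121440, Mul(-14, Pow(Pow(-733, -1), Rational(-1, 2)))), -1) = Pow(Add(121440, Mul(-14, Pow(Rational(-1, 733), Rational(-1, 2)))), -1) = Pow(Add(121440, Mul(-14, Mul(-1, I, Pow(733, Rational(1, 2))))), -1) = Pow(Add(121440, Mul(14, I, Pow(733, Rational(1, 2)))), -1)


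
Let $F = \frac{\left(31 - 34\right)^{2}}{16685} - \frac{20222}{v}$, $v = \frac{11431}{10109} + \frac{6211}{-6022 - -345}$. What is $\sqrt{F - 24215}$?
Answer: $\frac{i \sqrt{177643029681926702757559510}}{17575878890} \approx 758.33 i$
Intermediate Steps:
$v = \frac{2106788}{57388793}$ ($v = 11431 \cdot \frac{1}{10109} + \frac{6211}{-6022 + 345} = \frac{11431}{10109} + \frac{6211}{-5677} = \frac{11431}{10109} + 6211 \left(- \frac{1}{5677}\right) = \frac{11431}{10109} - \frac{6211}{5677} = \frac{2106788}{57388793} \approx 0.036711$)
$F = - \frac{9681606155813209}{17575878890}$ ($F = \frac{\left(31 - 34\right)^{2}}{16685} - \frac{20222}{\frac{2106788}{57388793}} = \left(-3\right)^{2} \cdot \frac{1}{16685} - \frac{580258086023}{1053394} = 9 \cdot \frac{1}{16685} - \frac{580258086023}{1053394} = \frac{9}{16685} - \frac{580258086023}{1053394} = - \frac{9681606155813209}{17575878890} \approx -5.5085 \cdot 10^{5}$)
$\sqrt{F - 24215} = \sqrt{- \frac{9681606155813209}{17575878890} - 24215} = \sqrt{- \frac{10107206063134559}{17575878890}} = \frac{i \sqrt{177643029681926702757559510}}{17575878890}$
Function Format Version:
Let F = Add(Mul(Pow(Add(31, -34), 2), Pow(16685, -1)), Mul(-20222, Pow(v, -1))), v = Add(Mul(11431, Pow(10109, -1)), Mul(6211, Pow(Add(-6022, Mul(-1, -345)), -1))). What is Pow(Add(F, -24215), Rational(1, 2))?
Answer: Mul(Rational(1, 17575878890), I, Pow(177643029681926702757559510, Rational(1, 2))) ≈ Mul(758.33, I)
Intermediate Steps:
v = Rational(2106788, 57388793) (v = Add(Mul(11431, Rational(1, 10109)), Mul(6211, Pow(Add(-6022, 345), -1))) = Add(Rational(11431, 10109), Mul(6211, Pow(-5677, -1))) = Add(Rational(11431, 10109), Mul(6211, Rational(-1, 5677))) = Add(Rational(11431, 10109), Rational(-6211, 5677)) = Rational(2106788, 57388793) ≈ 0.036711)
F = Rational(-9681606155813209, 17575878890) (F = Add(Mul(Pow(Add(31, -34), 2), Pow(16685, -1)), Mul(-20222, Pow(Rational(2106788, 57388793), -1))) = Add(Mul(Pow(-3, 2), Rational(1, 16685)), Mul(-20222, Rational(57388793, 2106788))) = Add(Mul(9, Rational(1, 16685)), Rational(-580258086023, 1053394)) = Add(Rational(9, 16685), Rational(-580258086023, 1053394)) = Rational(-9681606155813209, 17575878890) ≈ -5.5085e+5)
Pow(Add(F, -24215), Rational(1, 2)) = Pow(Add(Rational(-9681606155813209, 17575878890), -24215), Rational(1, 2)) = Pow(Rational(-10107206063134559, 17575878890), Rational(1, 2)) = Mul(Rational(1, 17575878890), I, Pow(177643029681926702757559510, Rational(1, 2)))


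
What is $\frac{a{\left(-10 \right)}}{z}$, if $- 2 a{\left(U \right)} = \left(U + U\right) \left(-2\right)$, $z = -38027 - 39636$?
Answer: $\frac{20}{77663} \approx 0.00025752$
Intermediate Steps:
$z = -77663$
$a{\left(U \right)} = 2 U$ ($a{\left(U \right)} = - \frac{\left(U + U\right) \left(-2\right)}{2} = - \frac{2 U \left(-2\right)}{2} = - \frac{\left(-4\right) U}{2} = 2 U$)
$\frac{a{\left(-10 \right)}}{z} = \frac{2 \left(-10\right)}{-77663} = \left(-20\right) \left(- \frac{1}{77663}\right) = \frac{20}{77663}$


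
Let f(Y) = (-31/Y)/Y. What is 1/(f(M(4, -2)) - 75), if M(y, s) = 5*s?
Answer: -100/7531 ≈ -0.013278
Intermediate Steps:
f(Y) = -31/Y²
1/(f(M(4, -2)) - 75) = 1/(-31/(5*(-2))² - 75) = 1/(-31/(-10)² - 75) = 1/(-31*1/100 - 75) = 1/(-31/100 - 75) = 1/(-7531/100) = -100/7531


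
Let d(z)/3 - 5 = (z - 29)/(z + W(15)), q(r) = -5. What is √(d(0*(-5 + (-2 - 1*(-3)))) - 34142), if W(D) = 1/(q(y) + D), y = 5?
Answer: I*√34997 ≈ 187.07*I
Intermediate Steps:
W(D) = 1/(-5 + D)
d(z) = 15 + 3*(-29 + z)/(⅒ + z) (d(z) = 15 + 3*((z - 29)/(z + 1/(-5 + 15))) = 15 + 3*((-29 + z)/(z + 1/10)) = 15 + 3*((-29 + z)/(z + ⅒)) = 15 + 3*((-29 + z)/(⅒ + z)) = 15 + 3*(-29 + z)/(⅒ + z))
√(d(0*(-5 + (-2 - 1*(-3)))) - 34142) = √(45*(-19 + 4*(0*(-5 + (-2 - 1*(-3)))))/(1 + 10*(0*(-5 + (-2 - 1*(-3))))) - 34142) = √(45*(-19 + 4*(0*(-5 + (-2 + 3))))/(1 + 10*(0*(-5 + (-2 + 3)))) - 34142) = √(45*(-19 + 4*(0*(-5 + 1)))/(1 + 10*(0*(-5 + 1))) - 34142) = √(45*(-19 + 4*(0*(-4)))/(1 + 10*(0*(-4))) - 34142) = √(45*(-19 + 4*0)/(1 + 10*0) - 34142) = √(45*(-19 + 0)/(1 + 0) - 34142) = √(45*(-19)/1 - 34142) = √(45*1*(-19) - 34142) = √(-855 - 34142) = √(-34997) = I*√34997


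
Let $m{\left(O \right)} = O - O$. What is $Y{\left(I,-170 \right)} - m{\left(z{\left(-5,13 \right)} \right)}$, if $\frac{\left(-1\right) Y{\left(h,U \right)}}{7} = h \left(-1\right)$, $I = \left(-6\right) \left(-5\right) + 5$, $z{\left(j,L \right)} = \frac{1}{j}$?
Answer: $245$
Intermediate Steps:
$m{\left(O \right)} = 0$
$I = 35$ ($I = 30 + 5 = 35$)
$Y{\left(h,U \right)} = 7 h$ ($Y{\left(h,U \right)} = - 7 h \left(-1\right) = - 7 \left(- h\right) = 7 h$)
$Y{\left(I,-170 \right)} - m{\left(z{\left(-5,13 \right)} \right)} = 7 \cdot 35 - 0 = 245 + 0 = 245$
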